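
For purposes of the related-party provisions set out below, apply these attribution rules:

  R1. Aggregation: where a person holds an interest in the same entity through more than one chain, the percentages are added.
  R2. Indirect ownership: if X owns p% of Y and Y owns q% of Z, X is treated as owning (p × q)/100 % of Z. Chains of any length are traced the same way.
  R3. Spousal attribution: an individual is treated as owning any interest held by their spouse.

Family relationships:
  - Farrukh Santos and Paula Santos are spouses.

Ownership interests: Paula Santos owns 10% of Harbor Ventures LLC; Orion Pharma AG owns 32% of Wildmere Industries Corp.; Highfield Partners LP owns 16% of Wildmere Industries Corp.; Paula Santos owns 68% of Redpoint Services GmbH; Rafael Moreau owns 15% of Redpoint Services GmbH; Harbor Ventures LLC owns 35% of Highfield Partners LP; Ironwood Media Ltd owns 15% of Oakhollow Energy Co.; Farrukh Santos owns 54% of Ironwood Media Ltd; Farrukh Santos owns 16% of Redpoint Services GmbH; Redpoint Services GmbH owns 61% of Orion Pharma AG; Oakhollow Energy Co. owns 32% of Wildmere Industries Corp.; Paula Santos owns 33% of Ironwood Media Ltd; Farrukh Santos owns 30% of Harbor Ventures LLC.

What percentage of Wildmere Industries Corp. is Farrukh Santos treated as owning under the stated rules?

By spousal attribution (R3), Farrukh Santos is treated as also owning Paula Santos's interest in Redpoint Services GmbH, giving 16% + 68% = 84%.
By spousal attribution (R3), Farrukh Santos is treated as also owning Paula Santos's interest in Ironwood Media Ltd, giving 54% + 33% = 87%.
By spousal attribution (R3), Farrukh Santos is treated as also owning Paula Santos's interest in Harbor Ventures LLC, giving 30% + 10% = 40%.
Chain via Redpoint Services GmbH → Orion Pharma AG (R2): 84% × 61% × 32% = 16.3968% of Wildmere Industries Corp.
Chain via Ironwood Media Ltd → Oakhollow Energy Co. (R2): 87% × 15% × 32% = 4.176% of Wildmere Industries Corp.
Chain via Harbor Ventures LLC → Highfield Partners LP (R2): 40% × 35% × 16% = 2.24% of Wildmere Industries Corp.
Aggregating (R1): 16.3968% + 4.176% + 2.24% = 22.8128%.

22.8128%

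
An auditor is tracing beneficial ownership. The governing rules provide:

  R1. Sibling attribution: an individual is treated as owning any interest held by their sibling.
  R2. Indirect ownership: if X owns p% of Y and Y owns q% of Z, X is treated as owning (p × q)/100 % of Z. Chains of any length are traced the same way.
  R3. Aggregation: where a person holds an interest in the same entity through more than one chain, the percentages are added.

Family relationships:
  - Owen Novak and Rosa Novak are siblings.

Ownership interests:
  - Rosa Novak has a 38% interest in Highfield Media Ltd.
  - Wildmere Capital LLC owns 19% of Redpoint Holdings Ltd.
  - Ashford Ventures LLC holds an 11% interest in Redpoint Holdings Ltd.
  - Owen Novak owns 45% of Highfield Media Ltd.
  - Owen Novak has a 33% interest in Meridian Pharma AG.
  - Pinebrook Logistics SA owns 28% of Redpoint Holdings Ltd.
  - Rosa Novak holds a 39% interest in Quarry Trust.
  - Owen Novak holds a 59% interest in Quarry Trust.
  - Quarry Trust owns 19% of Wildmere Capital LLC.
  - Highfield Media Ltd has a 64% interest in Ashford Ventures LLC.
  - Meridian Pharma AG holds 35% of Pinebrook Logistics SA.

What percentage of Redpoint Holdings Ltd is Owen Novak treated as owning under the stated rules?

By sibling attribution (R1), Owen Novak is treated as also owning Rosa Novak's interest in Highfield Media Ltd, giving 45% + 38% = 83%.
By sibling attribution (R1), Owen Novak is treated as also owning Rosa Novak's interest in Quarry Trust, giving 59% + 39% = 98%.
Chain via Highfield Media Ltd → Ashford Ventures LLC (R2): 83% × 64% × 11% = 5.8432% of Redpoint Holdings Ltd.
Chain via Quarry Trust → Wildmere Capital LLC (R2): 98% × 19% × 19% = 3.5378% of Redpoint Holdings Ltd.
Chain via Meridian Pharma AG → Pinebrook Logistics SA (R2): 33% × 35% × 28% = 3.234% of Redpoint Holdings Ltd.
Aggregating (R3): 5.8432% + 3.5378% + 3.234% = 12.615%.

12.615%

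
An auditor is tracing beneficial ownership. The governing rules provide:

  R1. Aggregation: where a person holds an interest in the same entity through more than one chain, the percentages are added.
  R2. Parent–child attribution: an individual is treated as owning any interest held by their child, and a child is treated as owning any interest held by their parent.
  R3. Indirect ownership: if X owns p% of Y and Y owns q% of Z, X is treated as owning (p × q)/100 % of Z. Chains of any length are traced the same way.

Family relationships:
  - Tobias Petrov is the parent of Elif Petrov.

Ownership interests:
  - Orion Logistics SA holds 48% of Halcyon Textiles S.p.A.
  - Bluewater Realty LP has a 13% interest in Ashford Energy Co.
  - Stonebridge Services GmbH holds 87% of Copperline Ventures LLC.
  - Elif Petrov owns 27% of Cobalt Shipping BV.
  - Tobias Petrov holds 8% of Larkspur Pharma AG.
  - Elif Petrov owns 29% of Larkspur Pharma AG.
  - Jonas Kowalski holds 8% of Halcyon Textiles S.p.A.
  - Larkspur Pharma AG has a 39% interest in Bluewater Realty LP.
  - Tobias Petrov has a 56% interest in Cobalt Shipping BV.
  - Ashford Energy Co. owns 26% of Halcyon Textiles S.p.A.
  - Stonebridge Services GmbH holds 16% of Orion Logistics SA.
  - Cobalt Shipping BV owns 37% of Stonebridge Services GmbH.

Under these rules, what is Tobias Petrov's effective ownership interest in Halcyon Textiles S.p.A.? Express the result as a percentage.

By parent–child attribution (R2), Tobias Petrov is treated as also owning Elif Petrov's interest in Larkspur Pharma AG, giving 8% + 29% = 37%.
By parent–child attribution (R2), Tobias Petrov is treated as also owning Elif Petrov's interest in Cobalt Shipping BV, giving 56% + 27% = 83%.
Chain via Larkspur Pharma AG → Bluewater Realty LP → Ashford Energy Co. (R3): 37% × 39% × 13% × 26% = 0.487734% of Halcyon Textiles S.p.A.
Chain via Cobalt Shipping BV → Stonebridge Services GmbH → Orion Logistics SA (R3): 83% × 37% × 16% × 48% = 2.358528% of Halcyon Textiles S.p.A.
Aggregating (R1): 0.487734% + 2.358528% = 2.846262%.

2.846262%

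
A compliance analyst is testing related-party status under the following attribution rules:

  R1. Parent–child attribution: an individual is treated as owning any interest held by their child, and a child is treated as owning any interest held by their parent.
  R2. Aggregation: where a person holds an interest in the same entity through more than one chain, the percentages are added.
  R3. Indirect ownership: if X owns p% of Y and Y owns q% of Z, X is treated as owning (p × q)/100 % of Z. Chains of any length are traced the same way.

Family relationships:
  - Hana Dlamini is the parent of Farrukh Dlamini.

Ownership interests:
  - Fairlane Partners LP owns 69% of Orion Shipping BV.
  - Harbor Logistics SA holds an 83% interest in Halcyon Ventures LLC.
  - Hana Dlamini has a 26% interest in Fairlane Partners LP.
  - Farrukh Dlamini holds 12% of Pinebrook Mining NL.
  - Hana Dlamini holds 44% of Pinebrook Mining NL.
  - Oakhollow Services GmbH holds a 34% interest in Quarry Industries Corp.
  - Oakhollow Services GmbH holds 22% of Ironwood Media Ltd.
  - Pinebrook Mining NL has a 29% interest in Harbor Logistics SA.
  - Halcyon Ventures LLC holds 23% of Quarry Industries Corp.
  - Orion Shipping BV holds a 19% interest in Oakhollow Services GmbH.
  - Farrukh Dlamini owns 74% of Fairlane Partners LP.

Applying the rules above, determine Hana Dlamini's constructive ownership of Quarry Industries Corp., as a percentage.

By parent–child attribution (R1), Hana Dlamini is treated as also owning Farrukh Dlamini's interest in Pinebrook Mining NL, giving 44% + 12% = 56%.
By parent–child attribution (R1), Hana Dlamini is treated as also owning Farrukh Dlamini's interest in Fairlane Partners LP, giving 26% + 74% = 100%.
Chain via Pinebrook Mining NL → Harbor Logistics SA → Halcyon Ventures LLC (R3): 56% × 29% × 83% × 23% = 3.100216% of Quarry Industries Corp.
Chain via Fairlane Partners LP → Orion Shipping BV → Oakhollow Services GmbH (R3): 100% × 69% × 19% × 34% = 4.4574% of Quarry Industries Corp.
Aggregating (R2): 3.100216% + 4.4574% = 7.557616%.

7.557616%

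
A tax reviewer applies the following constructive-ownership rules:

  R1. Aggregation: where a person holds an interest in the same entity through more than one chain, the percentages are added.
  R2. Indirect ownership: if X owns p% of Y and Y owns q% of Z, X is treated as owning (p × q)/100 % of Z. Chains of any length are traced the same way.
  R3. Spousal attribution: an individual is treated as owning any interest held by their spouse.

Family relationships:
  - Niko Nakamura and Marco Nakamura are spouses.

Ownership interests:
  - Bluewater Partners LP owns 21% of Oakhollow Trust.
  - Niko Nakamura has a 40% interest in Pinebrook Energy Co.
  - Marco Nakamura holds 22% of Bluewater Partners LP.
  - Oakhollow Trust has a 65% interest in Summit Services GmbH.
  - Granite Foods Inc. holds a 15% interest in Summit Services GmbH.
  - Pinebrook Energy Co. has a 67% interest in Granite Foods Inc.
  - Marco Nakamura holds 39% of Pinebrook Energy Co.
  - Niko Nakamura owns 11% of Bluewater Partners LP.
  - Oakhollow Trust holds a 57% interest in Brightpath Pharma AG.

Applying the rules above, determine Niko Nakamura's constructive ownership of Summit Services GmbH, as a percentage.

By spousal attribution (R3), Niko Nakamura is treated as also owning Marco Nakamura's interest in Pinebrook Energy Co, giving 40% + 39% = 79%.
By spousal attribution (R3), Niko Nakamura is treated as also owning Marco Nakamura's interest in Bluewater Partners LP, giving 11% + 22% = 33%.
Chain via Pinebrook Energy Co. → Granite Foods Inc. (R2): 79% × 67% × 15% = 7.9395% of Summit Services GmbH.
Chain via Bluewater Partners LP → Oakhollow Trust (R2): 33% × 21% × 65% = 4.5045% of Summit Services GmbH.
Aggregating (R1): 7.9395% + 4.5045% = 12.444%.

12.444%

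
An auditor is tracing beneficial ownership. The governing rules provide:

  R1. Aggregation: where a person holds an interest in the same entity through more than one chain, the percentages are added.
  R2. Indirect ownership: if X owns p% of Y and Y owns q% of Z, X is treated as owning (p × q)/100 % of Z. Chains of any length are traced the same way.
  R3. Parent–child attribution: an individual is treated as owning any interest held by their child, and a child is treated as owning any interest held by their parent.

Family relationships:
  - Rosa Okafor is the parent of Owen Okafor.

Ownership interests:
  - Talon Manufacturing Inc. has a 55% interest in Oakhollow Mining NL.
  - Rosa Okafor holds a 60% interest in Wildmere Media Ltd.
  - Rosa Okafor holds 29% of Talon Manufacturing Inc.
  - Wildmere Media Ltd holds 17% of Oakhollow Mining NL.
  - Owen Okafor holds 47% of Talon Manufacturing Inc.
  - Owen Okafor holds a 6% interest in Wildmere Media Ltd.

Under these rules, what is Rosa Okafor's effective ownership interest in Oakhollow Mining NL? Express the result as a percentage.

By parent–child attribution (R3), Rosa Okafor is treated as also owning Owen Okafor's interest in Wildmere Media Ltd, giving 60% + 6% = 66%.
By parent–child attribution (R3), Rosa Okafor is treated as also owning Owen Okafor's interest in Talon Manufacturing Inc, giving 29% + 47% = 76%.
Chain via Wildmere Media Ltd (R2): 66% × 17% = 11.22% of Oakhollow Mining NL.
Chain via Talon Manufacturing Inc. (R2): 76% × 55% = 41.8% of Oakhollow Mining NL.
Aggregating (R1): 11.22% + 41.8% = 53.02%.

53.02%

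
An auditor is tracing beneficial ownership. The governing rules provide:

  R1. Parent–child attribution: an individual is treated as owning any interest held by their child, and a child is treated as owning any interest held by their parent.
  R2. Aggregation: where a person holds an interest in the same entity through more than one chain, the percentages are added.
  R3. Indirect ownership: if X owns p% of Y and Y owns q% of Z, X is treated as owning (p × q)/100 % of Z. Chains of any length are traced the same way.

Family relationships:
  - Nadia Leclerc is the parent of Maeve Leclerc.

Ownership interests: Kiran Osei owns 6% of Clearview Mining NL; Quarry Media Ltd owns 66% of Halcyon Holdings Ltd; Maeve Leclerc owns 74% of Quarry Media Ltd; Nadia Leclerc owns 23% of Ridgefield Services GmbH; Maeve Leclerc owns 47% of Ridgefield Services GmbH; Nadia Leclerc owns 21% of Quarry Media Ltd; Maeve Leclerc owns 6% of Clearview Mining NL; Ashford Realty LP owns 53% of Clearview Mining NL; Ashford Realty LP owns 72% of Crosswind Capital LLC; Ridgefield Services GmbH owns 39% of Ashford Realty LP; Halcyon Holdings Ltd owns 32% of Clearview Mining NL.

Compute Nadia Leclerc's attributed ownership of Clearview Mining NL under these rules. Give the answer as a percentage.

40.533%

By parent–child attribution (R1), Nadia Leclerc is treated as also owning Maeve Leclerc's interest in Quarry Media Ltd, giving 21% + 74% = 95%.
By parent–child attribution (R1), Nadia Leclerc is treated as also owning Maeve Leclerc's interest in Ridgefield Services GmbH, giving 23% + 47% = 70%.
By parent–child attribution (R1), Nadia Leclerc is treated as owning Maeve Leclerc's 6% interest in Clearview Mining NL.
Chain via Quarry Media Ltd → Halcyon Holdings Ltd (R3): 95% × 66% × 32% = 20.064% of Clearview Mining NL.
Chain via Ridgefield Services GmbH → Ashford Realty LP (R3): 70% × 39% × 53% = 14.469% of Clearview Mining NL.
Direct interest in Clearview Mining NL: 6%.
Aggregating (R2): 20.064% + 14.469% + 6% = 40.533%.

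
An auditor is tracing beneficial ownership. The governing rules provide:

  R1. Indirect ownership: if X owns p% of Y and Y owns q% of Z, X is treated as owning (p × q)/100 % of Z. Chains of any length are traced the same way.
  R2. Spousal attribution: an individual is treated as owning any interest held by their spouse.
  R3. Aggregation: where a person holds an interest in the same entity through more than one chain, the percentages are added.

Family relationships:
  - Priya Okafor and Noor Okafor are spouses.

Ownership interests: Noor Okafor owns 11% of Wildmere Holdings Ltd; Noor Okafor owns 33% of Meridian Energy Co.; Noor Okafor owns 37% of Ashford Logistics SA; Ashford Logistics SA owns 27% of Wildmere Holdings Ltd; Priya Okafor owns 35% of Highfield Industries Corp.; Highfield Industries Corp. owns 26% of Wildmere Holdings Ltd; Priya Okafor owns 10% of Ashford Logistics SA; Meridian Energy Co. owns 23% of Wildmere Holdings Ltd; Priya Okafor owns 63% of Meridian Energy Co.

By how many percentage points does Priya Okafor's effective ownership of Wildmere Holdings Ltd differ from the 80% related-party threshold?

25.13

By spousal attribution (R2), Priya Okafor is treated as also owning Noor Okafor's interest in Meridian Energy Co, giving 63% + 33% = 96%.
By spousal attribution (R2), Priya Okafor is treated as also owning Noor Okafor's interest in Ashford Logistics SA, giving 10% + 37% = 47%.
By spousal attribution (R2), Priya Okafor is treated as owning Noor Okafor's 11% interest in Wildmere Holdings Ltd.
Chain via Meridian Energy Co. (R1): 96% × 23% = 22.08% of Wildmere Holdings Ltd.
Chain via Ashford Logistics SA (R1): 47% × 27% = 12.69% of Wildmere Holdings Ltd.
Chain via Highfield Industries Corp. (R1): 35% × 26% = 9.1% of Wildmere Holdings Ltd.
Direct interest in Wildmere Holdings Ltd: 11%.
Aggregating (R3): 22.08% + 12.69% + 9.1% + 11% = 54.87%.
54.87% falls short of the 80% threshold by 25.13 percentage points.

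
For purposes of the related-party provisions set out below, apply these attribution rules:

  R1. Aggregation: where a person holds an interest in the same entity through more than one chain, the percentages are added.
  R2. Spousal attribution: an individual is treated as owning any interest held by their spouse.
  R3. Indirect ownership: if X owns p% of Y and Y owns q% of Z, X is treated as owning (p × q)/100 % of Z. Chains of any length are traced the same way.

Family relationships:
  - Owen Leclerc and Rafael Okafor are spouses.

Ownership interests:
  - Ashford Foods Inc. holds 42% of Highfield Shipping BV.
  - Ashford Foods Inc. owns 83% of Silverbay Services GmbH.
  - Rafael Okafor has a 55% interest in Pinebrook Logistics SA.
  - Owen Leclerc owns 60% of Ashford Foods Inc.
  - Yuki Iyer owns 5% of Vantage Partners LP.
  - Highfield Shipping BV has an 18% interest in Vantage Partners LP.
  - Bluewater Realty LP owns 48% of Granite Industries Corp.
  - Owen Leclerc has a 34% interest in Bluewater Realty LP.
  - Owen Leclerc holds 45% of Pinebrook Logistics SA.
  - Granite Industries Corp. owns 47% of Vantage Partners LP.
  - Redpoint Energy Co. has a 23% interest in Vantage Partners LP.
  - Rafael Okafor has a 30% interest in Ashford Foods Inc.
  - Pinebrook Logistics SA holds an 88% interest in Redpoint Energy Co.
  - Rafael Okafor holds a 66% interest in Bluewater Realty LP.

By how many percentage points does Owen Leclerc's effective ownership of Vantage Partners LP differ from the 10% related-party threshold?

39.604

By spousal attribution (R2), Owen Leclerc is treated as also owning Rafael Okafor's interest in Ashford Foods Inc, giving 60% + 30% = 90%.
By spousal attribution (R2), Owen Leclerc is treated as also owning Rafael Okafor's interest in Bluewater Realty LP, giving 34% + 66% = 100%.
By spousal attribution (R2), Owen Leclerc is treated as also owning Rafael Okafor's interest in Pinebrook Logistics SA, giving 45% + 55% = 100%.
Chain via Ashford Foods Inc. → Highfield Shipping BV (R3): 90% × 42% × 18% = 6.804% of Vantage Partners LP.
Chain via Bluewater Realty LP → Granite Industries Corp. (R3): 100% × 48% × 47% = 22.56% of Vantage Partners LP.
Chain via Pinebrook Logistics SA → Redpoint Energy Co. (R3): 100% × 88% × 23% = 20.24% of Vantage Partners LP.
Aggregating (R1): 6.804% + 22.56% + 20.24% = 49.604%.
49.604% exceeds the 10% threshold by 39.604 percentage points.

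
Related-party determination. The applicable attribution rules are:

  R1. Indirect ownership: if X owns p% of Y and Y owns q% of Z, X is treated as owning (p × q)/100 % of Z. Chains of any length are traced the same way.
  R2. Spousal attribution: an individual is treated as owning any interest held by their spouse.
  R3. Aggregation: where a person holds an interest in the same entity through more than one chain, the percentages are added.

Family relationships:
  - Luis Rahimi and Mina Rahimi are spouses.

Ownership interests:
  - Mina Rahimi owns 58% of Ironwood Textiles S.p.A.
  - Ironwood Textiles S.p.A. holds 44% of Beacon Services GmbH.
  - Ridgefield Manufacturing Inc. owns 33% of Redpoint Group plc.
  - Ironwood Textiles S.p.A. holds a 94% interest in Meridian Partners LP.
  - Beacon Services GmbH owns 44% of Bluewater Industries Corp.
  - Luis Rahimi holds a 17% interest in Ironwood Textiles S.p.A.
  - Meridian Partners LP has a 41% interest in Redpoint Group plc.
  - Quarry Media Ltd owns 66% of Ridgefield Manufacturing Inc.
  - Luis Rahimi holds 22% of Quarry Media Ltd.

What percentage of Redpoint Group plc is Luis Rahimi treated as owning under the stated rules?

33.6966%

By spousal attribution (R2), Luis Rahimi is treated as also owning Mina Rahimi's interest in Ironwood Textiles S.p.A, giving 17% + 58% = 75%.
Chain via Quarry Media Ltd → Ridgefield Manufacturing Inc. (R1): 22% × 66% × 33% = 4.7916% of Redpoint Group plc.
Chain via Ironwood Textiles S.p.A. → Meridian Partners LP (R1): 75% × 94% × 41% = 28.905% of Redpoint Group plc.
Aggregating (R3): 4.7916% + 28.905% = 33.6966%.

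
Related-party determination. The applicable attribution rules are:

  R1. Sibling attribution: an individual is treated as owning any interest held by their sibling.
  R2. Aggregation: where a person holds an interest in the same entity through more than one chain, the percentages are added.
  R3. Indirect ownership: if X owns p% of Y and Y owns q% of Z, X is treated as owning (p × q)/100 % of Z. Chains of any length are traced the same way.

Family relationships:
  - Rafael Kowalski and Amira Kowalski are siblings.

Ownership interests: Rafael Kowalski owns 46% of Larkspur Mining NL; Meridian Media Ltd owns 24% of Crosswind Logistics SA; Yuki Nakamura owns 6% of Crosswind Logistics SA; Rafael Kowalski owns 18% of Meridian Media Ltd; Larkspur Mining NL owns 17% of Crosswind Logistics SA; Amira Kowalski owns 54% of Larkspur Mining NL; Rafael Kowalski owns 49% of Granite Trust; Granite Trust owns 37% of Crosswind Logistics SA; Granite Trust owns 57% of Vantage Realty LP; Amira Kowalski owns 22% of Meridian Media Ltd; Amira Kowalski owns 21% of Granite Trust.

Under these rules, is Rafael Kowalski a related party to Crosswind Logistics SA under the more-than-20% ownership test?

By sibling attribution (R1), Rafael Kowalski is treated as also owning Amira Kowalski's interest in Larkspur Mining NL, giving 46% + 54% = 100%.
By sibling attribution (R1), Rafael Kowalski is treated as also owning Amira Kowalski's interest in Meridian Media Ltd, giving 18% + 22% = 40%.
By sibling attribution (R1), Rafael Kowalski is treated as also owning Amira Kowalski's interest in Granite Trust, giving 49% + 21% = 70%.
Chain via Larkspur Mining NL (R3): 100% × 17% = 17% of Crosswind Logistics SA.
Chain via Meridian Media Ltd (R3): 40% × 24% = 9.6% of Crosswind Logistics SA.
Chain via Granite Trust (R3): 70% × 37% = 25.9% of Crosswind Logistics SA.
Aggregating (R2): 17% + 9.6% + 25.9% = 52.5%.
52.5% exceeds the 20% threshold, so Rafael is a related party to Crosswind Logistics SA.

Yes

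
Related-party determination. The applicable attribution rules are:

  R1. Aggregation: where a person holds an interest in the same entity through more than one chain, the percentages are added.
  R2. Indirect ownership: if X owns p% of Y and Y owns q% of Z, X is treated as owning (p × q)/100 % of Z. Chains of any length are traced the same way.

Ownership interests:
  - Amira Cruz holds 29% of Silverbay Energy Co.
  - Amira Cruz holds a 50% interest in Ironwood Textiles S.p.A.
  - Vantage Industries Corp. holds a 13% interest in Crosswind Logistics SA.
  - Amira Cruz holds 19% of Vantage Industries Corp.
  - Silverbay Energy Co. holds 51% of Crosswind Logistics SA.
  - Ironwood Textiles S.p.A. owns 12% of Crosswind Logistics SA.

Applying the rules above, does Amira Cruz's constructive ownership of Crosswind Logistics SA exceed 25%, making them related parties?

Chain via Ironwood Textiles S.p.A. (R2): 50% × 12% = 6% of Crosswind Logistics SA.
Chain via Silverbay Energy Co. (R2): 29% × 51% = 14.79% of Crosswind Logistics SA.
Chain via Vantage Industries Corp. (R2): 19% × 13% = 2.47% of Crosswind Logistics SA.
Aggregating (R1): 6% + 14.79% + 2.47% = 23.26%.
23.26% does not exceed the 25% threshold, so Amira is not a related party to Crosswind Logistics SA.

No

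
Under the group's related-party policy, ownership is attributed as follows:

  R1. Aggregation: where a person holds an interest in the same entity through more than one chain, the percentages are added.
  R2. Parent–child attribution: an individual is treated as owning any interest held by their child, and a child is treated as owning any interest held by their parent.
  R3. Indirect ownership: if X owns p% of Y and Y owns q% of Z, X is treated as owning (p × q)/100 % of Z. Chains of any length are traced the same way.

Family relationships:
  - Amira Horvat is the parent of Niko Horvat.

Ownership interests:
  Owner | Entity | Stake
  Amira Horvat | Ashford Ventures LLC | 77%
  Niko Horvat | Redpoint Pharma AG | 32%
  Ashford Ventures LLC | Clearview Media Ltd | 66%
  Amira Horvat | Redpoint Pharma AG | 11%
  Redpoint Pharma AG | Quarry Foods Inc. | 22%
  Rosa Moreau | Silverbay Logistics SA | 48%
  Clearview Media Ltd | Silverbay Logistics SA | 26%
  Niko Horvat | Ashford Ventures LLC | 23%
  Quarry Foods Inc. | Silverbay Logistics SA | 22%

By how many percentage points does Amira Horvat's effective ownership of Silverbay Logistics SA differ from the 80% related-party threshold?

60.7588

By parent–child attribution (R2), Amira Horvat is treated as also owning Niko Horvat's interest in Redpoint Pharma AG, giving 11% + 32% = 43%.
By parent–child attribution (R2), Amira Horvat is treated as also owning Niko Horvat's interest in Ashford Ventures LLC, giving 77% + 23% = 100%.
Chain via Redpoint Pharma AG → Quarry Foods Inc. (R3): 43% × 22% × 22% = 2.0812% of Silverbay Logistics SA.
Chain via Ashford Ventures LLC → Clearview Media Ltd (R3): 100% × 66% × 26% = 17.16% of Silverbay Logistics SA.
Aggregating (R1): 2.0812% + 17.16% = 19.2412%.
19.2412% falls short of the 80% threshold by 60.7588 percentage points.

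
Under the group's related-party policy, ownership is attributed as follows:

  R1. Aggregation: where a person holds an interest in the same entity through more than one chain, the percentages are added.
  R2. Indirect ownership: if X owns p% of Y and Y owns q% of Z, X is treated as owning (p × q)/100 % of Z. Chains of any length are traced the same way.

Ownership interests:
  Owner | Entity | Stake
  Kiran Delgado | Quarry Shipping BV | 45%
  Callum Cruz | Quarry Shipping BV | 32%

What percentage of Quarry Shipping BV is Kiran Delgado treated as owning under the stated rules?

45%

Direct interest in Quarry Shipping BV: 45%.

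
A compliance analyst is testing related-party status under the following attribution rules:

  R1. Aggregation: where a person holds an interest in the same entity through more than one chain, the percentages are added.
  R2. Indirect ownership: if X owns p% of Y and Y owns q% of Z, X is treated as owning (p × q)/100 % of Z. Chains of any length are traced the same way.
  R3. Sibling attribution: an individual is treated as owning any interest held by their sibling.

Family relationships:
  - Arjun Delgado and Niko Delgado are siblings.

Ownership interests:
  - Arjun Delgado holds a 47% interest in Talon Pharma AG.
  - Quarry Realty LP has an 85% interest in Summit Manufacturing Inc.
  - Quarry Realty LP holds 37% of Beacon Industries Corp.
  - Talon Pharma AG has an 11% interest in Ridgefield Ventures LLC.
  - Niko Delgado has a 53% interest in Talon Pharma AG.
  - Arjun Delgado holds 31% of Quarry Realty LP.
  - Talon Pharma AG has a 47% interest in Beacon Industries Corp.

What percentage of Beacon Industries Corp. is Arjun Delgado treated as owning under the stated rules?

58.47%

By sibling attribution (R3), Arjun Delgado is treated as also owning Niko Delgado's interest in Talon Pharma AG, giving 47% + 53% = 100%.
Chain via Quarry Realty LP (R2): 31% × 37% = 11.47% of Beacon Industries Corp.
Chain via Talon Pharma AG (R2): 100% × 47% = 47% of Beacon Industries Corp.
Aggregating (R1): 11.47% + 47% = 58.47%.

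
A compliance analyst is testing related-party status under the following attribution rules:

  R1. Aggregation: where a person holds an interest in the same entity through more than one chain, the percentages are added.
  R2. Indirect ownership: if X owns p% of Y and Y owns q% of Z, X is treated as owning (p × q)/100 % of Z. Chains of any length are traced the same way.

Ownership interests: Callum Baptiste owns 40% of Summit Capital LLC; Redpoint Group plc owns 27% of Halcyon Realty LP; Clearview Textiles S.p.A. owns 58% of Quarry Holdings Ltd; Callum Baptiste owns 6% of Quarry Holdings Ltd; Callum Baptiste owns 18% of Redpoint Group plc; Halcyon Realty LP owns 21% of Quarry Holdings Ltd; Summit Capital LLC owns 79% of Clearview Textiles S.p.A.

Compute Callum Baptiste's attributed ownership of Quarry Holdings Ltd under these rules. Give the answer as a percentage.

25.3486%

Chain via Redpoint Group plc → Halcyon Realty LP (R2): 18% × 27% × 21% = 1.0206% of Quarry Holdings Ltd.
Chain via Summit Capital LLC → Clearview Textiles S.p.A. (R2): 40% × 79% × 58% = 18.328% of Quarry Holdings Ltd.
Direct interest in Quarry Holdings Ltd: 6%.
Aggregating (R1): 1.0206% + 18.328% + 6% = 25.3486%.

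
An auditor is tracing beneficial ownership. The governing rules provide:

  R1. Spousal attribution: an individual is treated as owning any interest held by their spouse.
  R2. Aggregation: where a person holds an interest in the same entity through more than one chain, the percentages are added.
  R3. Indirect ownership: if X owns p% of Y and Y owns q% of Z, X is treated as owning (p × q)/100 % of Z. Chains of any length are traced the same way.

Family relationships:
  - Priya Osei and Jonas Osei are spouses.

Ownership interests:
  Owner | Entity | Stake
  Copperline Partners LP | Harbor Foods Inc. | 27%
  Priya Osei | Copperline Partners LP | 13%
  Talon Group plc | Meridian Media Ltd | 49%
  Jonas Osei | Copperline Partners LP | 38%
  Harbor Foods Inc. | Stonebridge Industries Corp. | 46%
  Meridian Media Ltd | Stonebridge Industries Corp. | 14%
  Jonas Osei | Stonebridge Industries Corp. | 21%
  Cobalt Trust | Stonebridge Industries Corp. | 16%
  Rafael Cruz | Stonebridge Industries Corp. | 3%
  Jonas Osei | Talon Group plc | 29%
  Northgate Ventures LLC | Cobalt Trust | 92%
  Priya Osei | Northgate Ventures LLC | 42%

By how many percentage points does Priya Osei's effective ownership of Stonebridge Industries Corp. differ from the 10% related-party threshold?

25.506

By spousal attribution (R1), Priya Osei is treated as also owning Jonas Osei's interest in Copperline Partners LP, giving 13% + 38% = 51%.
By spousal attribution (R1), Priya Osei is treated as owning Jonas Osei's 29% interest in Talon Group plc.
By spousal attribution (R1), Priya Osei is treated as owning Jonas Osei's 21% interest in Stonebridge Industries Corp.
Chain via Northgate Ventures LLC → Cobalt Trust (R3): 42% × 92% × 16% = 6.1824% of Stonebridge Industries Corp.
Chain via Copperline Partners LP → Harbor Foods Inc. (R3): 51% × 27% × 46% = 6.3342% of Stonebridge Industries Corp.
Chain via Talon Group plc → Meridian Media Ltd (R3): 29% × 49% × 14% = 1.9894% of Stonebridge Industries Corp.
Direct interest in Stonebridge Industries Corp: 21%.
Aggregating (R2): 6.1824% + 6.3342% + 1.9894% + 21% = 35.506%.
35.506% exceeds the 10% threshold by 25.506 percentage points.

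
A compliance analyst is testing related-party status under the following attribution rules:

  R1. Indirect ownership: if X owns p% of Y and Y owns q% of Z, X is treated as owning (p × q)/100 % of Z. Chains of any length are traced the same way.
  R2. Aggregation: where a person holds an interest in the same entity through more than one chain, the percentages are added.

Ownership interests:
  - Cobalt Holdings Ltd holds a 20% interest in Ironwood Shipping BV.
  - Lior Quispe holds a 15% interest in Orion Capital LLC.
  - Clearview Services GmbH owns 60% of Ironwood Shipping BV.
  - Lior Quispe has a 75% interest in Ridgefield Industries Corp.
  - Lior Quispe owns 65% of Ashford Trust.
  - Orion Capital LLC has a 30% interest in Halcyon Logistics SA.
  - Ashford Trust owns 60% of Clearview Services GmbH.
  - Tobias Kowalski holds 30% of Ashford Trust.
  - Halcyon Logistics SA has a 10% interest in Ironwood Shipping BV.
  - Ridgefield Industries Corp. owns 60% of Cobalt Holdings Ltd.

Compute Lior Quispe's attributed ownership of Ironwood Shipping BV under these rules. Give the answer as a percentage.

Chain via Ridgefield Industries Corp. → Cobalt Holdings Ltd (R1): 75% × 60% × 20% = 9% of Ironwood Shipping BV.
Chain via Orion Capital LLC → Halcyon Logistics SA (R1): 15% × 30% × 10% = 0.45% of Ironwood Shipping BV.
Chain via Ashford Trust → Clearview Services GmbH (R1): 65% × 60% × 60% = 23.4% of Ironwood Shipping BV.
Aggregating (R2): 9% + 0.45% + 23.4% = 32.85%.

32.85%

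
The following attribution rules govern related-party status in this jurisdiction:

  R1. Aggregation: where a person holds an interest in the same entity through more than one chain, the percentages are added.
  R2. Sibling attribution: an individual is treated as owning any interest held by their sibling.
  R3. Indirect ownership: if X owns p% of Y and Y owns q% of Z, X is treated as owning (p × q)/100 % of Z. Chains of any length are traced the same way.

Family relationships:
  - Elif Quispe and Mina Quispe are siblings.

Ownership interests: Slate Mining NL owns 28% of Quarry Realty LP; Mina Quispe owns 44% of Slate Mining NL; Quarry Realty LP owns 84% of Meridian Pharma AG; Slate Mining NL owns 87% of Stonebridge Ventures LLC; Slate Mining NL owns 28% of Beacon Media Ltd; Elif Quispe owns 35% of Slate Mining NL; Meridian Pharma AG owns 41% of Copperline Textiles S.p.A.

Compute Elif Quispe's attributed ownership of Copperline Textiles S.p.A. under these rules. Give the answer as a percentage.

7.618128%

By sibling attribution (R2), Elif Quispe is treated as also owning Mina Quispe's interest in Slate Mining NL, giving 35% + 44% = 79%.
Chain via Slate Mining NL → Quarry Realty LP → Meridian Pharma AG (R3): 79% × 28% × 84% × 41% = 7.618128% of Copperline Textiles S.p.A.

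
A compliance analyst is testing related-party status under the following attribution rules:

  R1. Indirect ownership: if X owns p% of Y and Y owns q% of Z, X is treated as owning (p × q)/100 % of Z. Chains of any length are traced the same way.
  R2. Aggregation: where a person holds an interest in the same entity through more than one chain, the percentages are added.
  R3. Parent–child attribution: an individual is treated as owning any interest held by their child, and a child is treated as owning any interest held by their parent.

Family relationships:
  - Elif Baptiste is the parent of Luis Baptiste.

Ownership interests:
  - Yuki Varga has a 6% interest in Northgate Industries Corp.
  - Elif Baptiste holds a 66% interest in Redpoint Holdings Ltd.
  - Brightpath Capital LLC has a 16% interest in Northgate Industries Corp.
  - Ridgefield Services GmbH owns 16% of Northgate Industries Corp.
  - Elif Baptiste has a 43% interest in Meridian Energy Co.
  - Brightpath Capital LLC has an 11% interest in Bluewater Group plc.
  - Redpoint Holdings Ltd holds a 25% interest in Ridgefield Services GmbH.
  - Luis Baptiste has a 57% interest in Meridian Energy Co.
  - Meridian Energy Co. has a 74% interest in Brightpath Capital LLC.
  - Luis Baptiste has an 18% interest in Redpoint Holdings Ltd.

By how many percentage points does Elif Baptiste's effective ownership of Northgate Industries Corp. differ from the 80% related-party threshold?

By parent–child attribution (R3), Elif Baptiste is treated as also owning Luis Baptiste's interest in Meridian Energy Co, giving 43% + 57% = 100%.
By parent–child attribution (R3), Elif Baptiste is treated as also owning Luis Baptiste's interest in Redpoint Holdings Ltd, giving 66% + 18% = 84%.
Chain via Meridian Energy Co. → Brightpath Capital LLC (R1): 100% × 74% × 16% = 11.84% of Northgate Industries Corp.
Chain via Redpoint Holdings Ltd → Ridgefield Services GmbH (R1): 84% × 25% × 16% = 3.36% of Northgate Industries Corp.
Aggregating (R2): 11.84% + 3.36% = 15.2%.
15.2% falls short of the 80% threshold by 64.8 percentage points.

64.8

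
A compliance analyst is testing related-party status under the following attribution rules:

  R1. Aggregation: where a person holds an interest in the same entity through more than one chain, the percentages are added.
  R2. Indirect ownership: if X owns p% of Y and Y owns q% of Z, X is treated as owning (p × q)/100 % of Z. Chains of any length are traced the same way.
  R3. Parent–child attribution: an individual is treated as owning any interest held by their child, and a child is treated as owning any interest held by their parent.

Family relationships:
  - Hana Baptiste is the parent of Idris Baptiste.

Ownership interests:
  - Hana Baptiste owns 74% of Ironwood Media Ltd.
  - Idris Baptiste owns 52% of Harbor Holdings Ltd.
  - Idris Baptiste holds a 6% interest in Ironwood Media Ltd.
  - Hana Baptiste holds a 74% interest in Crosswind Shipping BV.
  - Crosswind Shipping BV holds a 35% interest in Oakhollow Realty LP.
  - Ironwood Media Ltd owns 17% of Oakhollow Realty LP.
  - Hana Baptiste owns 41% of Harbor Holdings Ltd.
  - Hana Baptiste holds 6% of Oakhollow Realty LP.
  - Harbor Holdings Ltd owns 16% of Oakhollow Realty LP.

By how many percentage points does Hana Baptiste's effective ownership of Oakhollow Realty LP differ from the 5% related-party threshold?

55.38

By parent–child attribution (R3), Hana Baptiste is treated as also owning Idris Baptiste's interest in Harbor Holdings Ltd, giving 41% + 52% = 93%.
By parent–child attribution (R3), Hana Baptiste is treated as also owning Idris Baptiste's interest in Ironwood Media Ltd, giving 74% + 6% = 80%.
Chain via Crosswind Shipping BV (R2): 74% × 35% = 25.9% of Oakhollow Realty LP.
Chain via Harbor Holdings Ltd (R2): 93% × 16% = 14.88% of Oakhollow Realty LP.
Chain via Ironwood Media Ltd (R2): 80% × 17% = 13.6% of Oakhollow Realty LP.
Direct interest in Oakhollow Realty LP: 6%.
Aggregating (R1): 25.9% + 14.88% + 13.6% + 6% = 60.38%.
60.38% exceeds the 5% threshold by 55.38 percentage points.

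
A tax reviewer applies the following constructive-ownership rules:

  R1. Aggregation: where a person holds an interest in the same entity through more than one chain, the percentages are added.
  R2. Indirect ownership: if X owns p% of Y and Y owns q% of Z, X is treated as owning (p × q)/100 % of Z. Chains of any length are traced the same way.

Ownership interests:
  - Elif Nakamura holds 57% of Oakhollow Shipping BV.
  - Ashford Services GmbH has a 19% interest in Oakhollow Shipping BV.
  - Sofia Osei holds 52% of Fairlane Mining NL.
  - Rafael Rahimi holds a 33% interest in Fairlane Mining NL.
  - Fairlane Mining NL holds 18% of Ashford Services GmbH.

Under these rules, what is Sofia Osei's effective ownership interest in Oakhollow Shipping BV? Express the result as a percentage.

Chain via Fairlane Mining NL → Ashford Services GmbH (R2): 52% × 18% × 19% = 1.7784% of Oakhollow Shipping BV.

1.7784%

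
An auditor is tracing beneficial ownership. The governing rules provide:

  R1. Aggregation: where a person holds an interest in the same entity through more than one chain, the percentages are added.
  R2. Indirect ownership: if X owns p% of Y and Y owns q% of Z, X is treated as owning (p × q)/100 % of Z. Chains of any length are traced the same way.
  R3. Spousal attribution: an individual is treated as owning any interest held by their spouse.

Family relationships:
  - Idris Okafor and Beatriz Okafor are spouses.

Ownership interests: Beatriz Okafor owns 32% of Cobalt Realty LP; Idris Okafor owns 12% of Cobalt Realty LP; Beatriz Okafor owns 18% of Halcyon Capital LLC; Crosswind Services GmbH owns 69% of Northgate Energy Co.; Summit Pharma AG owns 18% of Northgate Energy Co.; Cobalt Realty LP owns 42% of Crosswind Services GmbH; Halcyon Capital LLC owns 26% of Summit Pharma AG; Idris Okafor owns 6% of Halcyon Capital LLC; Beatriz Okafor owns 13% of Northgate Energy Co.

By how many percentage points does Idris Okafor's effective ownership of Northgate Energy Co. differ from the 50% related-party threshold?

By spousal attribution (R3), Idris Okafor is treated as also owning Beatriz Okafor's interest in Halcyon Capital LLC, giving 6% + 18% = 24%.
By spousal attribution (R3), Idris Okafor is treated as also owning Beatriz Okafor's interest in Cobalt Realty LP, giving 12% + 32% = 44%.
By spousal attribution (R3), Idris Okafor is treated as owning Beatriz Okafor's 13% interest in Northgate Energy Co.
Chain via Halcyon Capital LLC → Summit Pharma AG (R2): 24% × 26% × 18% = 1.1232% of Northgate Energy Co.
Chain via Cobalt Realty LP → Crosswind Services GmbH (R2): 44% × 42% × 69% = 12.7512% of Northgate Energy Co.
Direct interest in Northgate Energy Co: 13%.
Aggregating (R1): 1.1232% + 12.7512% + 13% = 26.8744%.
26.8744% falls short of the 50% threshold by 23.1256 percentage points.

23.1256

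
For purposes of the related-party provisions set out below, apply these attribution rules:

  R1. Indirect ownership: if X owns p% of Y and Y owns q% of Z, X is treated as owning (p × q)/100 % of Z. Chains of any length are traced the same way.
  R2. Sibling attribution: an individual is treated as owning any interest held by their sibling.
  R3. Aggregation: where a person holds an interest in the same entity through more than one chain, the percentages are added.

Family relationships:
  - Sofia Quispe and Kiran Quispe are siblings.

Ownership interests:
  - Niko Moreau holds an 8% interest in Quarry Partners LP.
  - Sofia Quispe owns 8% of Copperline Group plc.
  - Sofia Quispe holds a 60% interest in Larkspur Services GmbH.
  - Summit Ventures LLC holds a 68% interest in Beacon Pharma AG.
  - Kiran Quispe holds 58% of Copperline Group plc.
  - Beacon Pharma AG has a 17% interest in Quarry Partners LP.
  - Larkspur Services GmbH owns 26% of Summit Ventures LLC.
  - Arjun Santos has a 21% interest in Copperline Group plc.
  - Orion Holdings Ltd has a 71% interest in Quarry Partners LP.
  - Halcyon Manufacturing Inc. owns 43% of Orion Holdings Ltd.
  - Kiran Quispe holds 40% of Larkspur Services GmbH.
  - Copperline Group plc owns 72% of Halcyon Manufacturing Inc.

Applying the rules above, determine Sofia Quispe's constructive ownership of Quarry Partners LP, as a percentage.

By sibling attribution (R2), Sofia Quispe is treated as also owning Kiran Quispe's interest in Larkspur Services GmbH, giving 60% + 40% = 100%.
By sibling attribution (R2), Sofia Quispe is treated as also owning Kiran Quispe's interest in Copperline Group plc, giving 8% + 58% = 66%.
Chain via Larkspur Services GmbH → Summit Ventures LLC → Beacon Pharma AG (R1): 100% × 26% × 68% × 17% = 3.0056% of Quarry Partners LP.
Chain via Copperline Group plc → Halcyon Manufacturing Inc. → Orion Holdings Ltd (R1): 66% × 72% × 43% × 71% = 14.507856% of Quarry Partners LP.
Aggregating (R3): 3.0056% + 14.507856% = 17.513456%.

17.513456%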